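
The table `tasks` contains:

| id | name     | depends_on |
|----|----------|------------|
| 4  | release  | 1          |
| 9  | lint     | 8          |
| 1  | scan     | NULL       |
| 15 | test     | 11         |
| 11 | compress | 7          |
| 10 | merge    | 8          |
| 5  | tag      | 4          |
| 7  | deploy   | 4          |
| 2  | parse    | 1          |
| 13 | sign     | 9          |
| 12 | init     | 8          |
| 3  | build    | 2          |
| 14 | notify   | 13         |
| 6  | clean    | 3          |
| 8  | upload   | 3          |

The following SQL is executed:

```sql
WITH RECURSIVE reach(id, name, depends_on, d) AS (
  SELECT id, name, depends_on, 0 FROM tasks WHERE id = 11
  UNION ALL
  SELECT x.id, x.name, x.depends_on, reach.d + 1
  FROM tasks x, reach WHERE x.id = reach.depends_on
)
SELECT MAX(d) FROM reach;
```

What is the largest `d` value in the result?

Base: id=11 (compress), depends_on=7, d 0.
Iteration 1: join on id=7 -> deploy (id 7, depends_on=4, d 1).
Iteration 2: join on id=4 -> release (id 4, depends_on=1, d 2).
Iteration 3: join on id=1 -> scan (id 1, depends_on=NULL, d 3).
Iteration 4: depends_on is NULL; no match; recursion stops.
d values: 0, 1, 2, 3; the maximum is 3.

3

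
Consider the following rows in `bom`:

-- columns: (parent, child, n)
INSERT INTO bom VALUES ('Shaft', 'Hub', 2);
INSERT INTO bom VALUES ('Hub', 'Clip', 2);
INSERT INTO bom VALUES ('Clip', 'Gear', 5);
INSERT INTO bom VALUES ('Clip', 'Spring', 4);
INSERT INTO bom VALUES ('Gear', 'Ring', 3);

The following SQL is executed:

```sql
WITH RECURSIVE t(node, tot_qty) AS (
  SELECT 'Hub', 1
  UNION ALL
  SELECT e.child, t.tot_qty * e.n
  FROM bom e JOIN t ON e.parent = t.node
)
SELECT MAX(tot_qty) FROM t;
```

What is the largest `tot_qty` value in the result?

Base: (Hub, tot_qty=1).
Iteration 1: components of {Hub} -> Clip = 1*2 = 2.
Iteration 2: components of {Clip} -> Gear = 2*5 = 10, Spring = 2*4 = 8.
Iteration 3: components of {Gear,Spring} -> Ring = 10*3 = 30.
Iteration 4: no further components; recursion stops.
tot_qty values: 1, 2, 10, 8, 30; the maximum is 30.

30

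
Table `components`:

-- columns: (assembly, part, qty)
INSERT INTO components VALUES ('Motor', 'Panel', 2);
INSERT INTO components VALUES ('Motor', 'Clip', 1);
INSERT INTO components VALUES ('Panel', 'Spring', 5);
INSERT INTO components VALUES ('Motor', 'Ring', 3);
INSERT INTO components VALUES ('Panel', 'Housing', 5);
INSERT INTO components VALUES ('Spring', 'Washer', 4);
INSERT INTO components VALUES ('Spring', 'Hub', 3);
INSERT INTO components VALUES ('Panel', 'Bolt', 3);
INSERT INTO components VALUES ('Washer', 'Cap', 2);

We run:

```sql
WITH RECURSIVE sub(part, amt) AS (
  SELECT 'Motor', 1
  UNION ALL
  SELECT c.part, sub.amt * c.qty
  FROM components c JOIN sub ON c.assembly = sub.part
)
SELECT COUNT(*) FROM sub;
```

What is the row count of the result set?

10

Base: (Motor, amt=1).
Iteration 1: components of {Motor} -> Clip = 1*1 = 1, Panel = 1*2 = 2, Ring = 1*3 = 3.
Iteration 2: components of {Clip,Panel,Ring} -> Bolt = 2*3 = 6, Housing = 2*5 = 10, Spring = 2*5 = 10.
Iteration 3: components of {Bolt,Housing,Spring} -> Hub = 10*3 = 30, Washer = 10*4 = 40.
Iteration 4: components of {Hub,Washer} -> Cap = 40*2 = 80.
Iteration 5: no further components; recursion stops.
Total rows emitted: 10.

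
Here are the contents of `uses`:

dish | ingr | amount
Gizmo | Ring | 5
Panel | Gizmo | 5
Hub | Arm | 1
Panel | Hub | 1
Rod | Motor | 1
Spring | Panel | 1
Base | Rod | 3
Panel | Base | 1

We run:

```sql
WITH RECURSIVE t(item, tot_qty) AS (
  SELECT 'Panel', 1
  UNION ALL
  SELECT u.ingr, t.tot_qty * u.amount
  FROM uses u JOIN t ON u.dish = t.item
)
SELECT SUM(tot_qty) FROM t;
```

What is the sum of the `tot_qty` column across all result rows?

Base: (Panel, tot_qty=1).
Iteration 1: components of {Panel} -> Base = 1*1 = 1, Gizmo = 1*5 = 5, Hub = 1*1 = 1.
Iteration 2: components of {Base,Gizmo,Hub} -> Arm = 1*1 = 1, Ring = 5*5 = 25, Rod = 1*3 = 3.
Iteration 3: components of {Arm,Ring,Rod} -> Motor = 3*1 = 3.
Iteration 4: no further components; recursion stops.
SUM(tot_qty) = 1 + 1 + 5 + 1 + 1 + 25 + 3 + 3 = 40.

40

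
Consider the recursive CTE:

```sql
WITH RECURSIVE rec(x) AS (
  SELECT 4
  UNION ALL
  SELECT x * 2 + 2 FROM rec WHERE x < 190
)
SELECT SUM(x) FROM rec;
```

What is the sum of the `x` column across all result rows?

366

Base: x=4.
Iteration 1: 4 < 190 holds -> x = 4 * 2 + 2 = 10.
Iteration 2: 10 < 190 holds -> x = 10 * 2 + 2 = 22.
Iteration 3: 22 < 190 holds -> x = 22 * 2 + 2 = 46.
Iteration 4: 46 < 190 holds -> x = 46 * 2 + 2 = 94.
Iteration 5: 94 < 190 holds -> x = 94 * 2 + 2 = 190.
Iteration 6: 190 < 190 fails; recursion stops.
SUM(x) = 4 + 10 + 22 + 46 + 94 + 190 = 366.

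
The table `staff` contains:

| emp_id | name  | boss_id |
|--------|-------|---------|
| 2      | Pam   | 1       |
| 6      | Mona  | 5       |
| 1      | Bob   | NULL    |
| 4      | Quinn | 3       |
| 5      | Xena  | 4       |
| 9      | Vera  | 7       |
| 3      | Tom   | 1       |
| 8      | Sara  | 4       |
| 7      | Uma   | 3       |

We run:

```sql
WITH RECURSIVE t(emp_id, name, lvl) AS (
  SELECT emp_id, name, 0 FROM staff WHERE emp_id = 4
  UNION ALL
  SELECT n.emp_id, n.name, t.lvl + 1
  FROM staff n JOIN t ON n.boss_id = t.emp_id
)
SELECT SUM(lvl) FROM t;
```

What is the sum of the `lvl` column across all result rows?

Base: emp_id=4 (Quinn) at lvl 0.
Iteration 1: rows with boss_id in {4} -> Xena (id 5, lvl 1), Sara (id 8, lvl 1).
Iteration 2: rows with boss_id in {5,8} -> Mona (id 6, lvl 2).
Iteration 3: no rows with boss_id in {6}; recursion stops.
SUM(lvl) = 0 + 1 + 1 + 2 = 4.

4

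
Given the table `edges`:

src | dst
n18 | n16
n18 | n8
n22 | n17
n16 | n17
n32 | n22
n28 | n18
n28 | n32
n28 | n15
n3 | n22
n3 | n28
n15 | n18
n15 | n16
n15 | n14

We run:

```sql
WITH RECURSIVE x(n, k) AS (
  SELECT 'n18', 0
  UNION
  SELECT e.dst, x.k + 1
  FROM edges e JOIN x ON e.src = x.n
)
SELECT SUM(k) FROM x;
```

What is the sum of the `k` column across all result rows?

Base: (n18, k=0).
Iteration 1: edges from {n18} -> (n16, k=1), (n8, k=1).
Iteration 2: edges from {n16,n8} -> (n17, k=2).
Iteration 3: no outgoing edges from {n17}; recursion stops.
SUM(k) = 0 + 1 + 1 + 2 = 4.

4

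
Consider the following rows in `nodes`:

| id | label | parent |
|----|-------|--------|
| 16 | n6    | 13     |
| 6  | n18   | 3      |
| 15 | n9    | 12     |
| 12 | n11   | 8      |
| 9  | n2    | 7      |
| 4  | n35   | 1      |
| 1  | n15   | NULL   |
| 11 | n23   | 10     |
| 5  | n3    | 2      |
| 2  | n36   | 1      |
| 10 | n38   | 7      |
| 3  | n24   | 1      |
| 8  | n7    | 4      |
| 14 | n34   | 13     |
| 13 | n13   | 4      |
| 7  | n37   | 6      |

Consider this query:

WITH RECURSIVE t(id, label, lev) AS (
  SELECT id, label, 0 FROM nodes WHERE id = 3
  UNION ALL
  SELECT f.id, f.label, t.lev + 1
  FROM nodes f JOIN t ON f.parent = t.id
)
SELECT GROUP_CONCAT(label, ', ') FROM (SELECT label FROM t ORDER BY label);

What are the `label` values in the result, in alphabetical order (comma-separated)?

Base: id=3 (n24) at lev 0.
Iteration 1: rows with parent in {3} -> n18 (id 6, lev 1).
Iteration 2: rows with parent in {6} -> n37 (id 7, lev 2).
Iteration 3: rows with parent in {7} -> n2 (id 9, lev 3), n38 (id 10, lev 3).
Iteration 4: rows with parent in {9,10} -> n23 (id 11, lev 4).
Iteration 5: no rows with parent in {11}; recursion stops.

n18, n2, n23, n24, n37, n38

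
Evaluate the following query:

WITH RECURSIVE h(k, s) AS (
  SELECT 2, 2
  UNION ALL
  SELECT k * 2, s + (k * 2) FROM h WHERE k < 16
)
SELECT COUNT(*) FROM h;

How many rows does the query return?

4

Base: k=2, s=2.
Iteration 1: 2 < 16 holds -> k = 2 * 2 = 4, s = 2 + 4 = 6.
Iteration 2: 4 < 16 holds -> k = 4 * 2 = 8, s = 6 + 8 = 14.
Iteration 3: 8 < 16 holds -> k = 8 * 2 = 16, s = 14 + 16 = 30.
Iteration 4: 16 < 16 fails; recursion stops.
Total rows emitted: 4.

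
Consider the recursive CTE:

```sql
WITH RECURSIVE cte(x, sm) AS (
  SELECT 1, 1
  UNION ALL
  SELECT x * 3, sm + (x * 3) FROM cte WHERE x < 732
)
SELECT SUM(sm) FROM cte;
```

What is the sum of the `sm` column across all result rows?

4916

Base: x=1, sm=1.
Iteration 1: 1 < 732 holds -> x = 1 * 3 = 3, sm = 1 + 3 = 4.
Iteration 2: 3 < 732 holds -> x = 3 * 3 = 9, sm = 4 + 9 = 13.
Iteration 3: 9 < 732 holds -> x = 9 * 3 = 27, sm = 13 + 27 = 40.
Iteration 4: 27 < 732 holds -> x = 27 * 3 = 81, sm = 40 + 81 = 121.
Iteration 5: 81 < 732 holds -> x = 81 * 3 = 243, sm = 121 + 243 = 364.
Iteration 6: 243 < 732 holds -> x = 243 * 3 = 729, sm = 364 + 729 = 1093.
Iteration 7: 729 < 732 holds -> x = 729 * 3 = 2187, sm = 1093 + 2187 = 3280.
Iteration 8: 2187 < 732 fails; recursion stops.
SUM(sm) = 1 + 4 + 13 + 40 + 121 + 364 + 1093 + 3280 = 4916.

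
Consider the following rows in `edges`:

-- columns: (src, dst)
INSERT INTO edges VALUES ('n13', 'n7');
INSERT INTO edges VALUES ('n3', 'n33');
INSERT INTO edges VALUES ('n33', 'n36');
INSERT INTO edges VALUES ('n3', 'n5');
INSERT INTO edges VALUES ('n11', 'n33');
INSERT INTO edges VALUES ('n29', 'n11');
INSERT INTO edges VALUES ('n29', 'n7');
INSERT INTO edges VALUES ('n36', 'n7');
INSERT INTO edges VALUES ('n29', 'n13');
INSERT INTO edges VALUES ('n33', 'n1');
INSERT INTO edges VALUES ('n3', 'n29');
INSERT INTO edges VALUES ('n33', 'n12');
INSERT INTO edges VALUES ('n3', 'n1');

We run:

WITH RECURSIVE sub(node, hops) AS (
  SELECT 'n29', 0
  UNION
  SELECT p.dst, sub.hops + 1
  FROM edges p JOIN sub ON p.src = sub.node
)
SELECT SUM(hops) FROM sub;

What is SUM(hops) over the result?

Base: (n29, hops=0).
Iteration 1: edges from {n29} -> (n11, hops=1), (n13, hops=1), (n7, hops=1).
Iteration 2: edges from {n11,n13,n7} -> (n33, hops=2), (n7, hops=2).
Iteration 3: edges from {n33,n7} -> (n1, hops=3), (n12, hops=3), (n36, hops=3).
Iteration 4: edges from {n1,n12,n36} -> (n7, hops=4).
Iteration 5: no outgoing edges from {n7}; recursion stops.
SUM(hops) = 0 + 1 + 1 + 1 + 2 + 2 + 3 + 3 + 3 + 4 = 20.

20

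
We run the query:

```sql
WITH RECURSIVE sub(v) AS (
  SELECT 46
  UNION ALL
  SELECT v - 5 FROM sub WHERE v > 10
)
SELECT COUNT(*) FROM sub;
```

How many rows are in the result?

Base: v=46.
Iteration 1: 46 > 10 holds -> v = 46 - 5 = 41.
Iteration 2: 41 > 10 holds -> v = 41 - 5 = 36.
Iteration 3: 36 > 10 holds -> v = 36 - 5 = 31.
Iteration 4: 31 > 10 holds -> v = 31 - 5 = 26.
Iteration 5: 26 > 10 holds -> v = 26 - 5 = 21.
Iteration 6: 21 > 10 holds -> v = 21 - 5 = 16.
Iteration 7: 16 > 10 holds -> v = 16 - 5 = 11.
Iteration 8: 11 > 10 holds -> v = 11 - 5 = 6.
Iteration 9: 6 > 10 fails; recursion stops.
Total rows emitted: 9.

9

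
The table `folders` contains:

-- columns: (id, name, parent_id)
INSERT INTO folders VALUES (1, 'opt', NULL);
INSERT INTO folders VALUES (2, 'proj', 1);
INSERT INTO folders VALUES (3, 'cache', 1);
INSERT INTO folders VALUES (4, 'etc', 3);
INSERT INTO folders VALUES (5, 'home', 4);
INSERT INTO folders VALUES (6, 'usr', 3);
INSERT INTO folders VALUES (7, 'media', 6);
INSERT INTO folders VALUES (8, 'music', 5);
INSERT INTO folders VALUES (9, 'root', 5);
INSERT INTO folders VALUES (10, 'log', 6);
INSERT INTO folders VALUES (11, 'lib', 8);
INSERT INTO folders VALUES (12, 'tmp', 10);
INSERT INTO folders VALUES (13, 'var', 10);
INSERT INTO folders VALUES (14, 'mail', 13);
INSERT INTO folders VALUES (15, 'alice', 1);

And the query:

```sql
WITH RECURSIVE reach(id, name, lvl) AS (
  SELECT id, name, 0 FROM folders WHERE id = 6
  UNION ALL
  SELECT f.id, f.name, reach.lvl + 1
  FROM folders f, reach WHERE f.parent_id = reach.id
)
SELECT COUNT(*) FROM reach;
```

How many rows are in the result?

Base: id=6 (usr) at lvl 0.
Iteration 1: rows with parent_id in {6} -> media (id 7, lvl 1), log (id 10, lvl 1).
Iteration 2: rows with parent_id in {7,10} -> tmp (id 12, lvl 2), var (id 13, lvl 2).
Iteration 3: rows with parent_id in {12,13} -> mail (id 14, lvl 3).
Iteration 4: no rows with parent_id in {14}; recursion stops.
Total rows emitted: 6.

6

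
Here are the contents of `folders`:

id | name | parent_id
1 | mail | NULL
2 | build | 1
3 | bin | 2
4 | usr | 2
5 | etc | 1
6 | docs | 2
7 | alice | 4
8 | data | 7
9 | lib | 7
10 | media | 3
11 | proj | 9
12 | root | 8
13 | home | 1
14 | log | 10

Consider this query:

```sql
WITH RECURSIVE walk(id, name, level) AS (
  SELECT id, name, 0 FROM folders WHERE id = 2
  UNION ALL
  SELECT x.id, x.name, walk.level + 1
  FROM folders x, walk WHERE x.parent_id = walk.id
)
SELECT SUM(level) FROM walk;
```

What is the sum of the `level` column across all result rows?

Base: id=2 (build) at level 0.
Iteration 1: rows with parent_id in {2} -> bin (id 3, level 1), usr (id 4, level 1), docs (id 6, level 1).
Iteration 2: rows with parent_id in {3,4,6} -> alice (id 7, level 2), media (id 10, level 2).
Iteration 3: rows with parent_id in {7,10} -> data (id 8, level 3), lib (id 9, level 3), log (id 14, level 3).
Iteration 4: rows with parent_id in {8,9,14} -> proj (id 11, level 4), root (id 12, level 4).
Iteration 5: no rows with parent_id in {11,12}; recursion stops.
SUM(level) = 0 + 1 + 1 + 1 + 2 + 2 + 3 + 3 + 3 + 4 + 4 = 24.

24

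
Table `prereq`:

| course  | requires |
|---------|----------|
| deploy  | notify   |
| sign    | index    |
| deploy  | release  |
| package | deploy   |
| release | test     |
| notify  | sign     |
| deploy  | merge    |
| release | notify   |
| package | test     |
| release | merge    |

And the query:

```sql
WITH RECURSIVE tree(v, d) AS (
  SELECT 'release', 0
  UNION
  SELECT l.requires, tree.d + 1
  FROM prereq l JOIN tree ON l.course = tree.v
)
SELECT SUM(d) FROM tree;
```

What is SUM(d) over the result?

Base: (release, d=0).
Iteration 1: edges from {release} -> (merge, d=1), (notify, d=1), (test, d=1).
Iteration 2: edges from {merge,notify,test} -> (sign, d=2).
Iteration 3: edges from {sign} -> (index, d=3).
Iteration 4: no outgoing edges from {index}; recursion stops.
SUM(d) = 0 + 1 + 1 + 1 + 2 + 3 = 8.

8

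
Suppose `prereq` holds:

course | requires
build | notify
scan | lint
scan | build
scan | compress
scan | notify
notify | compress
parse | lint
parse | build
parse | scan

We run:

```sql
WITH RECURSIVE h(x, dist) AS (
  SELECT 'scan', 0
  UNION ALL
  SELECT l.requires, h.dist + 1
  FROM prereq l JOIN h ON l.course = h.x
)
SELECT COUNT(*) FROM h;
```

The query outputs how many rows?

8

Base: (scan, dist=0).
Iteration 1: edges from {scan} -> (build, dist=1), (compress, dist=1), (lint, dist=1), (notify, dist=1).
Iteration 2: edges from {build,compress,lint,notify} -> (compress, dist=2), (notify, dist=2).
Iteration 3: edges from {compress,notify} -> (compress, dist=3).
Iteration 4: no outgoing edges from {compress}; recursion stops.
Total rows emitted: 8.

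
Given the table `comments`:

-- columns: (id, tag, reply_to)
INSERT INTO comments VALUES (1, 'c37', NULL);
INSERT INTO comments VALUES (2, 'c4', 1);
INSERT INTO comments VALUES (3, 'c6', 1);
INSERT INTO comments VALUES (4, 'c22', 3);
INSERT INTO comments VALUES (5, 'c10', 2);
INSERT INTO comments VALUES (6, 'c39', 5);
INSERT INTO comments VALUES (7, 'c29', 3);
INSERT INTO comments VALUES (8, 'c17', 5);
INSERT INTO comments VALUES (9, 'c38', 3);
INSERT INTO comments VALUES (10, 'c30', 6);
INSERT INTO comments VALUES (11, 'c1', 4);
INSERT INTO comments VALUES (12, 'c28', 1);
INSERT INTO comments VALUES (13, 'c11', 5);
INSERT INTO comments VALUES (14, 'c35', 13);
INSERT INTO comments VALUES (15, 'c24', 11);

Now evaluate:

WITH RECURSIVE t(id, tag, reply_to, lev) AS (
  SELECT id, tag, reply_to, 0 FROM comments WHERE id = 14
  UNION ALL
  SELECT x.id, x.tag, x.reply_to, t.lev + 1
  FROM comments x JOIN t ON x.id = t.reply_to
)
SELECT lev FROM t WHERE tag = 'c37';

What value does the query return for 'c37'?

4

Base: id=14 (c35), reply_to=13, lev 0.
Iteration 1: join on id=13 -> c11 (id 13, reply_to=5, lev 1).
Iteration 2: join on id=5 -> c10 (id 5, reply_to=2, lev 2).
Iteration 3: join on id=2 -> c4 (id 2, reply_to=1, lev 3).
Iteration 4: join on id=1 -> c37 (id 1, reply_to=NULL, lev 4).
Iteration 5: reply_to is NULL; no match; recursion stops.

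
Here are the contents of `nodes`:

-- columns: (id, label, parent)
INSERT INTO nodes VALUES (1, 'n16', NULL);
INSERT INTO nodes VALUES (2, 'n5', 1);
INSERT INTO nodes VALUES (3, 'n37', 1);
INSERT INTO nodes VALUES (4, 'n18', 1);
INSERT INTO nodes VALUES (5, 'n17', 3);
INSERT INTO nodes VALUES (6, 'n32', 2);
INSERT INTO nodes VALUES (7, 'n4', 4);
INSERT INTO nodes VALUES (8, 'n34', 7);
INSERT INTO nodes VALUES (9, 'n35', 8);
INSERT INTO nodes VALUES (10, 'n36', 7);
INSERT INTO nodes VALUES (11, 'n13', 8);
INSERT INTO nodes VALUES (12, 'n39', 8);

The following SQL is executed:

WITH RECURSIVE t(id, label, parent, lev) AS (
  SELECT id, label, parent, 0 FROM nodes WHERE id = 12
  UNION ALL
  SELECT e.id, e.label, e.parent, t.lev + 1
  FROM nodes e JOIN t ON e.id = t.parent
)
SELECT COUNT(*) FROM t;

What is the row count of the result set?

Base: id=12 (n39), parent=8, lev 0.
Iteration 1: join on id=8 -> n34 (id 8, parent=7, lev 1).
Iteration 2: join on id=7 -> n4 (id 7, parent=4, lev 2).
Iteration 3: join on id=4 -> n18 (id 4, parent=1, lev 3).
Iteration 4: join on id=1 -> n16 (id 1, parent=NULL, lev 4).
Iteration 5: parent is NULL; no match; recursion stops.
Total rows emitted: 5.

5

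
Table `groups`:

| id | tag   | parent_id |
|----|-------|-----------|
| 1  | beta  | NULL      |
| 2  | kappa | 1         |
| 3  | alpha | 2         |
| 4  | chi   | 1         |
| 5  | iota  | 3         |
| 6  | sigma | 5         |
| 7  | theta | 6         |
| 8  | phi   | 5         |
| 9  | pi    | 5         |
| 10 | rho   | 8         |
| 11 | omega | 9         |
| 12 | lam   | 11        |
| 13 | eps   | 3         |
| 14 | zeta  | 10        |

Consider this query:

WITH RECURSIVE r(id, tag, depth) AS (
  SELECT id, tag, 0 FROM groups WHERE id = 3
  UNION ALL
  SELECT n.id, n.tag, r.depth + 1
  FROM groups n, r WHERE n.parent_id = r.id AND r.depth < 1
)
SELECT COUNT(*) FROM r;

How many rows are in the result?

3

Base: id=3 (alpha) at depth 0.
Iteration 1: rows with parent_id in {3} -> iota (id 5, depth 1), eps (id 13, depth 1).
Iteration 2: depth < 1 fails for all current rows; recursion stops.
Total rows emitted: 3.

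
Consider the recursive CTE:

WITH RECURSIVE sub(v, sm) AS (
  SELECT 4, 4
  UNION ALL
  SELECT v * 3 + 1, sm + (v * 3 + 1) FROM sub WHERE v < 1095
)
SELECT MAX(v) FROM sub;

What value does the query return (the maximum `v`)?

Base: v=4, sm=4.
Iteration 1: 4 < 1095 holds -> v = 4 * 3 + 1 = 13, sm = 4 + 13 = 17.
Iteration 2: 13 < 1095 holds -> v = 13 * 3 + 1 = 40, sm = 17 + 40 = 57.
Iteration 3: 40 < 1095 holds -> v = 40 * 3 + 1 = 121, sm = 57 + 121 = 178.
Iteration 4: 121 < 1095 holds -> v = 121 * 3 + 1 = 364, sm = 178 + 364 = 542.
Iteration 5: 364 < 1095 holds -> v = 364 * 3 + 1 = 1093, sm = 542 + 1093 = 1635.
Iteration 6: 1093 < 1095 holds -> v = 1093 * 3 + 1 = 3280, sm = 1635 + 3280 = 4915.
Iteration 7: 3280 < 1095 fails; recursion stops.
v values: 4, 13, 40, 121, 364, 1093, 3280; the maximum is 3280.

3280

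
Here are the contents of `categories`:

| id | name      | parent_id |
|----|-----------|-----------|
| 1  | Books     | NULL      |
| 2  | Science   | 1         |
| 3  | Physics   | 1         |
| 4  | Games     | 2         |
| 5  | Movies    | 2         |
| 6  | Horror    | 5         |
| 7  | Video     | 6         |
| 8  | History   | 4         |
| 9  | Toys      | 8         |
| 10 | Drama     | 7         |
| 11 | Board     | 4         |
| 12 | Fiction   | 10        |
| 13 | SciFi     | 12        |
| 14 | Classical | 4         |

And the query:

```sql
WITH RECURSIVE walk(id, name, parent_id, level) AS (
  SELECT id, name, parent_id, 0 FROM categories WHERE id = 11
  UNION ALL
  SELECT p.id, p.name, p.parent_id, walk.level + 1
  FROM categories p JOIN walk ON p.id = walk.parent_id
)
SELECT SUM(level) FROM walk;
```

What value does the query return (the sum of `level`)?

Base: id=11 (Board), parent_id=4, level 0.
Iteration 1: join on id=4 -> Games (id 4, parent_id=2, level 1).
Iteration 2: join on id=2 -> Science (id 2, parent_id=1, level 2).
Iteration 3: join on id=1 -> Books (id 1, parent_id=NULL, level 3).
Iteration 4: parent_id is NULL; no match; recursion stops.
SUM(level) = 0 + 1 + 2 + 3 = 6.

6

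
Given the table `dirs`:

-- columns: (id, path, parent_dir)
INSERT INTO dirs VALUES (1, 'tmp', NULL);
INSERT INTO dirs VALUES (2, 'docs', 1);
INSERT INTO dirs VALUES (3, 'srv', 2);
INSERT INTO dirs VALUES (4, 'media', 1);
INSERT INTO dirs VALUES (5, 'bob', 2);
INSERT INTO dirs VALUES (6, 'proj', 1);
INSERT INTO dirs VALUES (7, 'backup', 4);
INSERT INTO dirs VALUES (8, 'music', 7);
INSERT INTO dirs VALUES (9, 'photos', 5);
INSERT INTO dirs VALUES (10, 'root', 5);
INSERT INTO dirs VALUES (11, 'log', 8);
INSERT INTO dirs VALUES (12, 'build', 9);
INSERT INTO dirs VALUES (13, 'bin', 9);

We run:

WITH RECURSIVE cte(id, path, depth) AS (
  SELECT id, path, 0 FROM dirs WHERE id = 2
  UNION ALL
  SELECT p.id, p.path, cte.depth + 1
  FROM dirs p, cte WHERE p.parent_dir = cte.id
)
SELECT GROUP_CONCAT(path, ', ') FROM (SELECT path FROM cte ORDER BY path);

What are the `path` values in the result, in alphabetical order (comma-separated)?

Base: id=2 (docs) at depth 0.
Iteration 1: rows with parent_dir in {2} -> srv (id 3, depth 1), bob (id 5, depth 1).
Iteration 2: rows with parent_dir in {3,5} -> photos (id 9, depth 2), root (id 10, depth 2).
Iteration 3: rows with parent_dir in {9,10} -> build (id 12, depth 3), bin (id 13, depth 3).
Iteration 4: no rows with parent_dir in {12,13}; recursion stops.

bin, bob, build, docs, photos, root, srv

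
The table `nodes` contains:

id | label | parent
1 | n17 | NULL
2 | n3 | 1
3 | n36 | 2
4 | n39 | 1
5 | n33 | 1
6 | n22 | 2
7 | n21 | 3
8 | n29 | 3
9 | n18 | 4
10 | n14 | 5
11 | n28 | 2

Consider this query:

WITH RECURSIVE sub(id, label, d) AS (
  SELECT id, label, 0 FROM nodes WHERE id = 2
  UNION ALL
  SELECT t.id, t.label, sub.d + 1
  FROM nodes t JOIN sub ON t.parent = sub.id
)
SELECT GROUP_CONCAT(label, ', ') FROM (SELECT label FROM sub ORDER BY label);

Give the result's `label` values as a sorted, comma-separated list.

n21, n22, n28, n29, n3, n36

Base: id=2 (n3) at d 0.
Iteration 1: rows with parent in {2} -> n36 (id 3, d 1), n22 (id 6, d 1), n28 (id 11, d 1).
Iteration 2: rows with parent in {3,6,11} -> n21 (id 7, d 2), n29 (id 8, d 2).
Iteration 3: no rows with parent in {7,8}; recursion stops.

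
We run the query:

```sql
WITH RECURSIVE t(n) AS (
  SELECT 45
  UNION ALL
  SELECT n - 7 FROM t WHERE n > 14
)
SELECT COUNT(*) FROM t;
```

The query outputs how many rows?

Base: n=45.
Iteration 1: 45 > 14 holds -> n = 45 - 7 = 38.
Iteration 2: 38 > 14 holds -> n = 38 - 7 = 31.
Iteration 3: 31 > 14 holds -> n = 31 - 7 = 24.
Iteration 4: 24 > 14 holds -> n = 24 - 7 = 17.
Iteration 5: 17 > 14 holds -> n = 17 - 7 = 10.
Iteration 6: 10 > 14 fails; recursion stops.
Total rows emitted: 6.

6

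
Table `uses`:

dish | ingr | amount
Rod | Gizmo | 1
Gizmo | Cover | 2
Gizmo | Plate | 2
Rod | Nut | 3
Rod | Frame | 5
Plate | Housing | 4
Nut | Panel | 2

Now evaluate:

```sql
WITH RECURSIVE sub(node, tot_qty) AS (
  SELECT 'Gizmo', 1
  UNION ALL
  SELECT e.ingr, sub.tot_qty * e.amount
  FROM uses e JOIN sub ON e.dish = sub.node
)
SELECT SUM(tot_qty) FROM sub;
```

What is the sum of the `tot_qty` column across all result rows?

13

Base: (Gizmo, tot_qty=1).
Iteration 1: components of {Gizmo} -> Cover = 1*2 = 2, Plate = 1*2 = 2.
Iteration 2: components of {Cover,Plate} -> Housing = 2*4 = 8.
Iteration 3: no further components; recursion stops.
SUM(tot_qty) = 1 + 2 + 2 + 8 = 13.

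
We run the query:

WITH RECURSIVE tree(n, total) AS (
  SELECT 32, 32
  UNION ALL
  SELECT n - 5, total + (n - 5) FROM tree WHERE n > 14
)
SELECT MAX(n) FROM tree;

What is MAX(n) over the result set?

Base: n=32, total=32.
Iteration 1: 32 > 14 holds -> n = 32 - 5 = 27, total = 32 + 27 = 59.
Iteration 2: 27 > 14 holds -> n = 27 - 5 = 22, total = 59 + 22 = 81.
Iteration 3: 22 > 14 holds -> n = 22 - 5 = 17, total = 81 + 17 = 98.
Iteration 4: 17 > 14 holds -> n = 17 - 5 = 12, total = 98 + 12 = 110.
Iteration 5: 12 > 14 fails; recursion stops.
n values: 32, 27, 22, 17, 12; the maximum is 32.

32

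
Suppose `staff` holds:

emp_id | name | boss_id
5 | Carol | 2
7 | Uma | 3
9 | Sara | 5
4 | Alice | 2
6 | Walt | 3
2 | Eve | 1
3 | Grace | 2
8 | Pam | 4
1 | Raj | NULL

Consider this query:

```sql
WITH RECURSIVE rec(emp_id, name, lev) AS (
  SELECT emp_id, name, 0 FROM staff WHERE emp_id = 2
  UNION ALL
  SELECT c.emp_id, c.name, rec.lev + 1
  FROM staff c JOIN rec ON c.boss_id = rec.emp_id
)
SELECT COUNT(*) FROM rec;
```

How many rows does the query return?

Base: emp_id=2 (Eve) at lev 0.
Iteration 1: rows with boss_id in {2} -> Grace (id 3, lev 1), Alice (id 4, lev 1), Carol (id 5, lev 1).
Iteration 2: rows with boss_id in {3,4,5} -> Walt (id 6, lev 2), Uma (id 7, lev 2), Pam (id 8, lev 2), Sara (id 9, lev 2).
Iteration 3: no rows with boss_id in {6,7,8,9}; recursion stops.
Total rows emitted: 8.

8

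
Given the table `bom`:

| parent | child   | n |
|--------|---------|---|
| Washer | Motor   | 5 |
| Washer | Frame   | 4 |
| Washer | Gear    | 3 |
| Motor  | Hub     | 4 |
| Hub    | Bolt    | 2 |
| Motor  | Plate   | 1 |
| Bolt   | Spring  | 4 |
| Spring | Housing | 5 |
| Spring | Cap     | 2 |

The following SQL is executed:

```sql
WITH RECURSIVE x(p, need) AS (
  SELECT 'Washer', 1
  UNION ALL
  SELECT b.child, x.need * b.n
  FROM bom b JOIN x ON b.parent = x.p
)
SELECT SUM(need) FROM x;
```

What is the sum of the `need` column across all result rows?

1358

Base: (Washer, need=1).
Iteration 1: components of {Washer} -> Frame = 1*4 = 4, Gear = 1*3 = 3, Motor = 1*5 = 5.
Iteration 2: components of {Frame,Gear,Motor} -> Hub = 5*4 = 20, Plate = 5*1 = 5.
Iteration 3: components of {Hub,Plate} -> Bolt = 20*2 = 40.
Iteration 4: components of {Bolt} -> Spring = 40*4 = 160.
Iteration 5: components of {Spring} -> Cap = 160*2 = 320, Housing = 160*5 = 800.
Iteration 6: no further components; recursion stops.
SUM(need) = 1 + 5 + 4 + 3 + 20 + 5 + 40 + 160 + 800 + 320 = 1358.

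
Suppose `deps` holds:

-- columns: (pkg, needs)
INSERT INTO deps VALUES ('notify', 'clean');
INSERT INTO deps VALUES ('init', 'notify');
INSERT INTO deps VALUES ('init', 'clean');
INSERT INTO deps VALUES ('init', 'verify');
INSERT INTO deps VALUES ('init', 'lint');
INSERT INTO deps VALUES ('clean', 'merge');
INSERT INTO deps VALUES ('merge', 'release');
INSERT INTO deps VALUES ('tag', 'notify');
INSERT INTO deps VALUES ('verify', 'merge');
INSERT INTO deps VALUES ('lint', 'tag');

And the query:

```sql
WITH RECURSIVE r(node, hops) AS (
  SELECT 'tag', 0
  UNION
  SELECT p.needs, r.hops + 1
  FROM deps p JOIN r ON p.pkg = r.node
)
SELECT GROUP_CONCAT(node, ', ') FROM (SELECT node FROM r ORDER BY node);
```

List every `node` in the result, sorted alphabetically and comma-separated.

Base: (tag, hops=0).
Iteration 1: edges from {tag} -> (notify, hops=1).
Iteration 2: edges from {notify} -> (clean, hops=2).
Iteration 3: edges from {clean} -> (merge, hops=3).
Iteration 4: edges from {merge} -> (release, hops=4).
Iteration 5: no outgoing edges from {release}; recursion stops.

clean, merge, notify, release, tag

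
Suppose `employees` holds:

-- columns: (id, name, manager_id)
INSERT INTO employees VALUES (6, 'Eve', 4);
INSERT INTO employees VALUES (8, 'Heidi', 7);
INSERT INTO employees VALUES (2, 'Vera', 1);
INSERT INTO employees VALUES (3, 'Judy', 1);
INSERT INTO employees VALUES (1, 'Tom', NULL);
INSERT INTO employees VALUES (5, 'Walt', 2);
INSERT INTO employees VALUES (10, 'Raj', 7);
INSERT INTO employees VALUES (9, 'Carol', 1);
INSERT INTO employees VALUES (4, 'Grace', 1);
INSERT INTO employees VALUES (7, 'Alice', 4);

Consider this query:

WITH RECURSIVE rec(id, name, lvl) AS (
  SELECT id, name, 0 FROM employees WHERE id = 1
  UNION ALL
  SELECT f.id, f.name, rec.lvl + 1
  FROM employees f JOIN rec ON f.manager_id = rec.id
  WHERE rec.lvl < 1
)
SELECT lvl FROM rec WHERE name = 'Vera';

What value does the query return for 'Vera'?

1

Base: id=1 (Tom) at lvl 0.
Iteration 1: rows with manager_id in {1} -> Vera (id 2, lvl 1), Judy (id 3, lvl 1), Grace (id 4, lvl 1), Carol (id 9, lvl 1).
Iteration 2: lvl < 1 fails for all current rows; recursion stops.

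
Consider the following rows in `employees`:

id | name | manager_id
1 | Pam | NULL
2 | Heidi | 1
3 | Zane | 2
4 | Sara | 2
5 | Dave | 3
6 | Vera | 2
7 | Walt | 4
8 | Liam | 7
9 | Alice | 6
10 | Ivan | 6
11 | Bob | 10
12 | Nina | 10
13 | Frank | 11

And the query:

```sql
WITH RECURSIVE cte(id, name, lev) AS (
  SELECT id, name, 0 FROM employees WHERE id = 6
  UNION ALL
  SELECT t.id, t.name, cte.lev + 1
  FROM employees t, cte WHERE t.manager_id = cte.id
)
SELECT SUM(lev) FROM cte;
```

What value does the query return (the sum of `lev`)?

Base: id=6 (Vera) at lev 0.
Iteration 1: rows with manager_id in {6} -> Alice (id 9, lev 1), Ivan (id 10, lev 1).
Iteration 2: rows with manager_id in {9,10} -> Bob (id 11, lev 2), Nina (id 12, lev 2).
Iteration 3: rows with manager_id in {11,12} -> Frank (id 13, lev 3).
Iteration 4: no rows with manager_id in {13}; recursion stops.
SUM(lev) = 0 + 1 + 1 + 2 + 2 + 3 = 9.

9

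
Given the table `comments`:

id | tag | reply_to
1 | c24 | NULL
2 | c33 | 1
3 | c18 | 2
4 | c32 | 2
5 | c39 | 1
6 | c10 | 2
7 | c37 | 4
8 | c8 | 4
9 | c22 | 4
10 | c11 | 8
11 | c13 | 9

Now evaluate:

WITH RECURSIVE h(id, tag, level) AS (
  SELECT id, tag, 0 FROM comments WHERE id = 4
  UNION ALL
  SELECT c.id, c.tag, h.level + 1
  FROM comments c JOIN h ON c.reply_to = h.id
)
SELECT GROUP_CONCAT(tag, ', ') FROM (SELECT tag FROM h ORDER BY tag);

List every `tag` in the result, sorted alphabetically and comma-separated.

Base: id=4 (c32) at level 0.
Iteration 1: rows with reply_to in {4} -> c37 (id 7, level 1), c8 (id 8, level 1), c22 (id 9, level 1).
Iteration 2: rows with reply_to in {7,8,9} -> c11 (id 10, level 2), c13 (id 11, level 2).
Iteration 3: no rows with reply_to in {10,11}; recursion stops.

c11, c13, c22, c32, c37, c8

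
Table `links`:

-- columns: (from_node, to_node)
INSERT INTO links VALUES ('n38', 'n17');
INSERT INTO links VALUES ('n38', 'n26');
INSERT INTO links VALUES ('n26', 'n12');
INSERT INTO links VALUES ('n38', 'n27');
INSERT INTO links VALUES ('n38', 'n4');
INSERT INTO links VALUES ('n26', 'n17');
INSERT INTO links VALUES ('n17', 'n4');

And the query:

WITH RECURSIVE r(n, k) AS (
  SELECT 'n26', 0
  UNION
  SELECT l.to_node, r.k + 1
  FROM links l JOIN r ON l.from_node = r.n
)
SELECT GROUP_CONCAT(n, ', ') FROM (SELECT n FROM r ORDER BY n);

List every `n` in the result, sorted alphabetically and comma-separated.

Base: (n26, k=0).
Iteration 1: edges from {n26} -> (n12, k=1), (n17, k=1).
Iteration 2: edges from {n12,n17} -> (n4, k=2).
Iteration 3: no outgoing edges from {n4}; recursion stops.

n12, n17, n26, n4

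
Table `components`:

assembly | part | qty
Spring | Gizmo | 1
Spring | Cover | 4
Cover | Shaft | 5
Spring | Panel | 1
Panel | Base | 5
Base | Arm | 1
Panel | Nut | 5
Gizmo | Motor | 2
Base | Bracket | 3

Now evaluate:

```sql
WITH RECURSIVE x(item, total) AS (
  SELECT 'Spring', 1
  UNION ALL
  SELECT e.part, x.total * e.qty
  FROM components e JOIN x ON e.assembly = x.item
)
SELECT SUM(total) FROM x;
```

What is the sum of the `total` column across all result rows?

59

Base: (Spring, total=1).
Iteration 1: components of {Spring} -> Cover = 1*4 = 4, Gizmo = 1*1 = 1, Panel = 1*1 = 1.
Iteration 2: components of {Cover,Gizmo,Panel} -> Base = 1*5 = 5, Motor = 1*2 = 2, Nut = 1*5 = 5, Shaft = 4*5 = 20.
Iteration 3: components of {Base,Motor,Nut,Shaft} -> Arm = 5*1 = 5, Bracket = 5*3 = 15.
Iteration 4: no further components; recursion stops.
SUM(total) = 1 + 1 + 4 + 1 + 2 + 20 + 5 + 5 + 5 + 15 = 59.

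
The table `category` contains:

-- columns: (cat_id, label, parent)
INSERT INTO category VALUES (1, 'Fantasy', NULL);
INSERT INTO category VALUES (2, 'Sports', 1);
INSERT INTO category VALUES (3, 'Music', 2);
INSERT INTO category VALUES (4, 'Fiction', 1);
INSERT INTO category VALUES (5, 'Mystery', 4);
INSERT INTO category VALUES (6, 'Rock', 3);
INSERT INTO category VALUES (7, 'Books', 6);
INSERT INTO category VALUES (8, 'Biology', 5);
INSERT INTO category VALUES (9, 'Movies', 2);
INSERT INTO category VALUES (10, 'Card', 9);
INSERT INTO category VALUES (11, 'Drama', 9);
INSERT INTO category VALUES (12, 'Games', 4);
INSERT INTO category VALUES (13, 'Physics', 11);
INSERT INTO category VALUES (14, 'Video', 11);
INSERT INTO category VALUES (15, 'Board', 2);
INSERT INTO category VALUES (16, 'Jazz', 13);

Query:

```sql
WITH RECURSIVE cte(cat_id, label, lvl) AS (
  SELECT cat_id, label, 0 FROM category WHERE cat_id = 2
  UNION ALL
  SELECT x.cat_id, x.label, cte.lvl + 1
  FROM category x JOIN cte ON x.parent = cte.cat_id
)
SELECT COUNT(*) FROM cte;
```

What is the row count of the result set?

Base: cat_id=2 (Sports) at lvl 0.
Iteration 1: rows with parent in {2} -> Music (id 3, lvl 1), Movies (id 9, lvl 1), Board (id 15, lvl 1).
Iteration 2: rows with parent in {3,9,15} -> Rock (id 6, lvl 2), Card (id 10, lvl 2), Drama (id 11, lvl 2).
Iteration 3: rows with parent in {6,10,11} -> Books (id 7, lvl 3), Physics (id 13, lvl 3), Video (id 14, lvl 3).
Iteration 4: rows with parent in {7,13,14} -> Jazz (id 16, lvl 4).
Iteration 5: no rows with parent in {16}; recursion stops.
Total rows emitted: 11.

11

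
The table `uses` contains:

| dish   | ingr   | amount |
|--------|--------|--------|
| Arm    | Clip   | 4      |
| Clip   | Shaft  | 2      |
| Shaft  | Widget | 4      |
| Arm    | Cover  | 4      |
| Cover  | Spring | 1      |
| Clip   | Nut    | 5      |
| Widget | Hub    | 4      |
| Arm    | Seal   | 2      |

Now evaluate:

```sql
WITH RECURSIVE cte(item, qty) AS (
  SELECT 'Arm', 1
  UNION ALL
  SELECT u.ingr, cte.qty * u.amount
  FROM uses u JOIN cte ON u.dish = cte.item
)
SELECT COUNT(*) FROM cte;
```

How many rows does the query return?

9

Base: (Arm, qty=1).
Iteration 1: components of {Arm} -> Clip = 1*4 = 4, Cover = 1*4 = 4, Seal = 1*2 = 2.
Iteration 2: components of {Clip,Cover,Seal} -> Nut = 4*5 = 20, Shaft = 4*2 = 8, Spring = 4*1 = 4.
Iteration 3: components of {Nut,Shaft,Spring} -> Widget = 8*4 = 32.
Iteration 4: components of {Widget} -> Hub = 32*4 = 128.
Iteration 5: no further components; recursion stops.
Total rows emitted: 9.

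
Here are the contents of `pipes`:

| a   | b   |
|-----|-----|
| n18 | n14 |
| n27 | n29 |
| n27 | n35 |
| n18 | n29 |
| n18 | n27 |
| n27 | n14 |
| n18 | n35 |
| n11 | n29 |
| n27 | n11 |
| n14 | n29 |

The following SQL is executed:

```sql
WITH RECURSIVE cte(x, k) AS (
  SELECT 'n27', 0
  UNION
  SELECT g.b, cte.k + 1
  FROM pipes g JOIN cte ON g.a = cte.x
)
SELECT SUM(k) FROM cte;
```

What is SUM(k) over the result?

6

Base: (n27, k=0).
Iteration 1: edges from {n27} -> (n11, k=1), (n14, k=1), (n29, k=1), (n35, k=1).
Iteration 2: edges from {n11,n14,n29,n35} -> (n29, k=2). [UNION drops 1 duplicate row(s)]
Iteration 3: no outgoing edges from {n29}; recursion stops.
SUM(k) = 0 + 1 + 1 + 1 + 1 + 2 = 6.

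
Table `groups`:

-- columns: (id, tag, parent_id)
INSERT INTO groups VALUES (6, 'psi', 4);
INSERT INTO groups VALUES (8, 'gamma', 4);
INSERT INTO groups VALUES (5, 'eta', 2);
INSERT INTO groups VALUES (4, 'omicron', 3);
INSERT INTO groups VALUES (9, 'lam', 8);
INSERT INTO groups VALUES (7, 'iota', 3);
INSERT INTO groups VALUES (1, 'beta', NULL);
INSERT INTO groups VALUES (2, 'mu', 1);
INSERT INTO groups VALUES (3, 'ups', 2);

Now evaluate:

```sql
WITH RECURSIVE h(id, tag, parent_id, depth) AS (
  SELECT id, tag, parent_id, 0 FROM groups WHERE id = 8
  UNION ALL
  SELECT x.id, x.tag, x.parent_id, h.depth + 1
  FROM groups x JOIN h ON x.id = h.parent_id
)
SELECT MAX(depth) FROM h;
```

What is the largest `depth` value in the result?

4

Base: id=8 (gamma), parent_id=4, depth 0.
Iteration 1: join on id=4 -> omicron (id 4, parent_id=3, depth 1).
Iteration 2: join on id=3 -> ups (id 3, parent_id=2, depth 2).
Iteration 3: join on id=2 -> mu (id 2, parent_id=1, depth 3).
Iteration 4: join on id=1 -> beta (id 1, parent_id=NULL, depth 4).
Iteration 5: parent_id is NULL; no match; recursion stops.
depth values: 0, 1, 2, 3, 4; the maximum is 4.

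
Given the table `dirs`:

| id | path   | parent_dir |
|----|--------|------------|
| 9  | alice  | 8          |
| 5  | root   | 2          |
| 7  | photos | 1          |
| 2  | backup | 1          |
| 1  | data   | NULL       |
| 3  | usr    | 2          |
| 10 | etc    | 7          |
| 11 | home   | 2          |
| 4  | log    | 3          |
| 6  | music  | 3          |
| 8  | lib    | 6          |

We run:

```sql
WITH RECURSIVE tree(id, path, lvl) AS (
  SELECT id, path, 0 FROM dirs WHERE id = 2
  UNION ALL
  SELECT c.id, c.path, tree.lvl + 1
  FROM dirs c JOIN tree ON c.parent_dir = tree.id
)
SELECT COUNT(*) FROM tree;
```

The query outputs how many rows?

8

Base: id=2 (backup) at lvl 0.
Iteration 1: rows with parent_dir in {2} -> usr (id 3, lvl 1), root (id 5, lvl 1), home (id 11, lvl 1).
Iteration 2: rows with parent_dir in {3,5,11} -> log (id 4, lvl 2), music (id 6, lvl 2).
Iteration 3: rows with parent_dir in {4,6} -> lib (id 8, lvl 3).
Iteration 4: rows with parent_dir in {8} -> alice (id 9, lvl 4).
Iteration 5: no rows with parent_dir in {9}; recursion stops.
Total rows emitted: 8.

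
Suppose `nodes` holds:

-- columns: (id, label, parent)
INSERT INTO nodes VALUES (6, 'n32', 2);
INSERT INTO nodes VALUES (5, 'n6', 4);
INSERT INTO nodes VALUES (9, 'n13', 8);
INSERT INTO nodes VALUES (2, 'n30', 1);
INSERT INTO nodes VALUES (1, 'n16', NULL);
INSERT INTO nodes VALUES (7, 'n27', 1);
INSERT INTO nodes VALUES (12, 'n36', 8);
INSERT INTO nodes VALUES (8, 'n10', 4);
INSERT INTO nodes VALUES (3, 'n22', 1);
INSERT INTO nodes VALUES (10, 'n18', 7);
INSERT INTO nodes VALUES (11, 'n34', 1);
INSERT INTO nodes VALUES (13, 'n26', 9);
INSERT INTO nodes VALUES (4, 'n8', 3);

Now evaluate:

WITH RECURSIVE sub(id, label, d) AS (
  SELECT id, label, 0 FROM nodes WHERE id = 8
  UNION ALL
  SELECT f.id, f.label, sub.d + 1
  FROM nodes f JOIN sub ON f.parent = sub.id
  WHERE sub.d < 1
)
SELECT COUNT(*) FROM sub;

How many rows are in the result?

3

Base: id=8 (n10) at d 0.
Iteration 1: rows with parent in {8} -> n13 (id 9, d 1), n36 (id 12, d 1).
Iteration 2: d < 1 fails for all current rows; recursion stops.
Total rows emitted: 3.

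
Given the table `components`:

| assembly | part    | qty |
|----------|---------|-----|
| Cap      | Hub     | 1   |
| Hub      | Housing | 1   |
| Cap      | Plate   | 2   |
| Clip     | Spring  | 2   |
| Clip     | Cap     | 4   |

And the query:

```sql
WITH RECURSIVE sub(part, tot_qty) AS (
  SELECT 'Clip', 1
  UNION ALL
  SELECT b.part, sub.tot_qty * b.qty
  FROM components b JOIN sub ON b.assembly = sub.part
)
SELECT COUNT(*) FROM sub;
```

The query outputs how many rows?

6

Base: (Clip, tot_qty=1).
Iteration 1: components of {Clip} -> Cap = 1*4 = 4, Spring = 1*2 = 2.
Iteration 2: components of {Cap,Spring} -> Hub = 4*1 = 4, Plate = 4*2 = 8.
Iteration 3: components of {Hub,Plate} -> Housing = 4*1 = 4.
Iteration 4: no further components; recursion stops.
Total rows emitted: 6.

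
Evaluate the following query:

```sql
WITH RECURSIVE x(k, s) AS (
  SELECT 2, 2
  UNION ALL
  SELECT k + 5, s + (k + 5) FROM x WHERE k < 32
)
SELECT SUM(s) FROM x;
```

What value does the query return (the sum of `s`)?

Base: k=2, s=2.
Iteration 1: 2 < 32 holds -> k = 2 + 5 = 7, s = 2 + 7 = 9.
Iteration 2: 7 < 32 holds -> k = 7 + 5 = 12, s = 9 + 12 = 21.
Iteration 3: 12 < 32 holds -> k = 12 + 5 = 17, s = 21 + 17 = 38.
Iteration 4: 17 < 32 holds -> k = 17 + 5 = 22, s = 38 + 22 = 60.
Iteration 5: 22 < 32 holds -> k = 22 + 5 = 27, s = 60 + 27 = 87.
Iteration 6: 27 < 32 holds -> k = 27 + 5 = 32, s = 87 + 32 = 119.
Iteration 7: 32 < 32 fails; recursion stops.
SUM(s) = 2 + 9 + 21 + 38 + 60 + 87 + 119 = 336.

336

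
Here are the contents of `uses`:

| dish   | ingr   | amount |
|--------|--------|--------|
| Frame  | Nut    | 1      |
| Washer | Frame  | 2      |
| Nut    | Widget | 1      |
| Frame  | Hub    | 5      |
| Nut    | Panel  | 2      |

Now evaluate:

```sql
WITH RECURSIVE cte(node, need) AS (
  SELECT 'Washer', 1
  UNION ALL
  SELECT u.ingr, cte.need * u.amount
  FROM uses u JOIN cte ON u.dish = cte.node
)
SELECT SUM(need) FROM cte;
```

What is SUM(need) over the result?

21

Base: (Washer, need=1).
Iteration 1: components of {Washer} -> Frame = 1*2 = 2.
Iteration 2: components of {Frame} -> Hub = 2*5 = 10, Nut = 2*1 = 2.
Iteration 3: components of {Hub,Nut} -> Panel = 2*2 = 4, Widget = 2*1 = 2.
Iteration 4: no further components; recursion stops.
SUM(need) = 1 + 2 + 2 + 10 + 4 + 2 = 21.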